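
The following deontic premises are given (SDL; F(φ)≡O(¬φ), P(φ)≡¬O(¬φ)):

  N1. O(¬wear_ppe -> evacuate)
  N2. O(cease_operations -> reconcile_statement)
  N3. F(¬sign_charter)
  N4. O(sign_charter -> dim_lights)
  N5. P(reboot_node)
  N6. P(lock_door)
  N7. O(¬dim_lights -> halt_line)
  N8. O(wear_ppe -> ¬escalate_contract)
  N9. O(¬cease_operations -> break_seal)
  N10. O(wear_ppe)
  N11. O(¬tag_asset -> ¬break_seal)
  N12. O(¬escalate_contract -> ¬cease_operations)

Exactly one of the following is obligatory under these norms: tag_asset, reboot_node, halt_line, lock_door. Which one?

tag_asset

From premise 10 we have O(wear_ppe).
With premise 8, O(wear_ppe -> ¬escalate_contract), the K-axiom yields O(¬escalate_contract).
With premise 12, O(¬escalate_contract -> ¬cease_operations), the K-axiom yields O(¬cease_operations).
Applying K to premise 9 (O(¬cease_operations -> break_seal)) and O(¬cease_operations) yields O(break_seal).
The contrapositive of premise 11 (O(¬tag_asset -> ¬break_seal)) is O(break_seal -> tag_asset), and O(break_seal) is already established, so O(tag_asset).
So O(tag_asset) holds — tag_asset is obligatory. None of the other listed options is made obligatory by any chain of premises.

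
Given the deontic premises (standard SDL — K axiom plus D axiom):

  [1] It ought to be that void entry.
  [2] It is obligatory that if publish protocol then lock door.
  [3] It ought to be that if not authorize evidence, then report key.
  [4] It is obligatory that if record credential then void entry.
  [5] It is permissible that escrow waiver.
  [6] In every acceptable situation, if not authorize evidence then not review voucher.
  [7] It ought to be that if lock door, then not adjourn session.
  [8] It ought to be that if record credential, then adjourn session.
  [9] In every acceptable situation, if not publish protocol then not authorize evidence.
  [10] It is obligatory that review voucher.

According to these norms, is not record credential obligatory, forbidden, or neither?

Premise 10 gives O(review_voucher).
The contrapositive of premise 6 (O(¬authorize_evidence → ¬review_voucher)) is O(review_voucher → authorize_evidence), and O(review_voucher) is already established, so O(authorize_evidence).
The contrapositive of premise 9 (O(¬publish_protocol → ¬authorize_evidence)) is O(authorize_evidence → publish_protocol), and O(authorize_evidence) is already established, so O(publish_protocol).
From O(publish_protocol) and premise 2, O(publish_protocol → lock_door), we obtain O(lock_door).
From O(lock_door) and premise 7, O(lock_door → ¬adjourn_session), we obtain O(¬adjourn_session).
Premise 8 is O(record_credential → adjourn_session); contrapositively O(¬adjourn_session → ¬record_credential). Since O(¬adjourn_session) holds, K gives O(¬record_credential).
Premises 1, 3, 4, 5 do not contribute to this derivation.
Hence ¬record_credential is obligatory.

Obligatory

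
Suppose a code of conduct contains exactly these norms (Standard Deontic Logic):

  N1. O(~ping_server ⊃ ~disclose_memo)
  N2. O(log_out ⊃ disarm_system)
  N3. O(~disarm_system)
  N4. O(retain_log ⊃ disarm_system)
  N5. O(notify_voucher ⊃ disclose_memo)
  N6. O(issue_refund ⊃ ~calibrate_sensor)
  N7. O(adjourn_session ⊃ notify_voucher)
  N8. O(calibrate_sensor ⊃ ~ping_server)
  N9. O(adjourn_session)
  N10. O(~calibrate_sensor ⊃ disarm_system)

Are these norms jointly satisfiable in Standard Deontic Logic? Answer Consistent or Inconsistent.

Premise 9 gives O(adjourn_session).
Applying K to premise 7 (O(adjourn_session ⊃ notify_voucher)) and O(adjourn_session) yields O(notify_voucher).
Premise 5 is O(notify_voucher ⊃ disclose_memo); since O(notify_voucher), deontic closure gives O(disclose_memo).
Premise 1, O(~ping_server ⊃ ~disclose_memo), contraposes to O(disclose_memo ⊃ ping_server); with O(disclose_memo) we get O(ping_server).
The contrapositive of premise 8 (O(calibrate_sensor ⊃ ~ping_server)) is O(ping_server ⊃ ~calibrate_sensor), and O(ping_server) is already established, so O(~calibrate_sensor).
Applying K to premise 10 (O(~calibrate_sensor ⊃ disarm_system)) and O(~calibrate_sensor) yields O(disarm_system).
But premise 3 directly asserts O(~disarm_system).
We now have both O(disarm_system) and O(~disarm_system) — disarm_system is simultaneously obligatory and forbidden, violating the D-axiom.

Inconsistent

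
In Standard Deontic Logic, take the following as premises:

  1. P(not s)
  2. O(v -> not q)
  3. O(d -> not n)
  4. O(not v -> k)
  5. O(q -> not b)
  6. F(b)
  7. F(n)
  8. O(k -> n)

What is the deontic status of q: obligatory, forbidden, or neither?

Forbidden

Premise 7, F(n), is equivalent to O(not n).
Premise 8, O(k -> n), contraposes to O(not n -> not k); with O(not n) we get O(not k).
The contrapositive of premise 4 (O(not v -> k)) is O(not k -> v), and O(not k) is already established, so O(v).
From O(v) and premise 2, O(v -> not q), we obtain O(not q).
Premises 1, 3, 5, 6 do not contribute to this derivation.
Thus O(not q), which is F(q): q is forbidden.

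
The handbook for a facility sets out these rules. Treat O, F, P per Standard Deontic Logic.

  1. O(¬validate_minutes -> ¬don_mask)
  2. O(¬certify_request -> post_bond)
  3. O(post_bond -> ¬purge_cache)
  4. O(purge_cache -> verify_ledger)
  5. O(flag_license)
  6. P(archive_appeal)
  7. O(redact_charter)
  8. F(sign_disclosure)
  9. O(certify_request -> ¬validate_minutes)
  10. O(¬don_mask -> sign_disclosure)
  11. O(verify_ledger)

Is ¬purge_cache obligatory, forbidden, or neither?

F(sign_disclosure) at premise 8 means O(¬sign_disclosure).
Premise 10 is O(¬don_mask -> sign_disclosure); contrapositively O(¬sign_disclosure -> don_mask). Since O(¬sign_disclosure) holds, K gives O(don_mask).
Premise 1, O(¬validate_minutes -> ¬don_mask), contraposes to O(don_mask -> validate_minutes); with O(don_mask) we get O(validate_minutes).
Premise 9, O(certify_request -> ¬validate_minutes), contraposes to O(validate_minutes -> ¬certify_request); with O(validate_minutes) we get O(¬certify_request).
From O(¬certify_request) and premise 2, O(¬certify_request -> post_bond), we obtain O(post_bond).
From O(post_bond) and premise 3, O(post_bond -> ¬purge_cache), we obtain O(¬purge_cache).
Premises 4, 5, 6, 7, 11 do not contribute to this derivation.
Hence ¬purge_cache is obligatory.

Obligatory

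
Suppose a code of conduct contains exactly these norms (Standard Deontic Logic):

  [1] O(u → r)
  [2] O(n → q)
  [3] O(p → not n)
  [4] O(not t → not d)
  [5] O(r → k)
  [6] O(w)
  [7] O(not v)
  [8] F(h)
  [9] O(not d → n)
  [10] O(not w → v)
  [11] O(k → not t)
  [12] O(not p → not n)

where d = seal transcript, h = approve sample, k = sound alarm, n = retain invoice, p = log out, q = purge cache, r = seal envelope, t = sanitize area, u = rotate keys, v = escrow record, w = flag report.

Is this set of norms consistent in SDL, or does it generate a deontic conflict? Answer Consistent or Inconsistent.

Consistent

Premise 10 is O(not w → v), but O(not w) is not derivable from the premises, so it does not yield O(v).
So O(v) is not derivable, and the apparent clash with O(not v) does not arise.
A world satisfying every obligation exists (e.g. d=true, h=false, k=false, n=false, p=false, q=false, r=false, t=true, u=false, v=false, w=true); no atom is both obligatory and forbidden, so the set is consistent.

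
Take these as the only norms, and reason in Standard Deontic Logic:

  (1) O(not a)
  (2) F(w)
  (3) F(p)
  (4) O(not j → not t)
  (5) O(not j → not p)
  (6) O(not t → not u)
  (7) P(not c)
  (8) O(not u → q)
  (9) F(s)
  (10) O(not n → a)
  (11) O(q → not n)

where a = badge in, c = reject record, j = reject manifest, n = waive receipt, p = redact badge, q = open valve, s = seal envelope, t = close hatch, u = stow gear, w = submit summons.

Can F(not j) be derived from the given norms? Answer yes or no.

From premise 1 we have O(not a).
Premise 10 is O(not n → a); contrapositively O(not a → n). Since O(not a) holds, K gives O(n).
The contrapositive of premise 11 (O(q → not n)) is O(n → not q), and O(n) is already established, so O(not q).
The contrapositive of premise 8 (O(not u → q)) is O(not q → u), and O(not q) is already established, so O(u).
The contrapositive of premise 6 (O(not t → not u)) is O(u → t), and O(u) is already established, so O(t).
Premise 4, O(not j → not t), contraposes to O(t → j); with O(t) we get O(j).
Premises 2, 3, 5, 7, 9 do not contribute to this derivation.
So O(j) holds, i.e. F(not j). The claim follows.

Yes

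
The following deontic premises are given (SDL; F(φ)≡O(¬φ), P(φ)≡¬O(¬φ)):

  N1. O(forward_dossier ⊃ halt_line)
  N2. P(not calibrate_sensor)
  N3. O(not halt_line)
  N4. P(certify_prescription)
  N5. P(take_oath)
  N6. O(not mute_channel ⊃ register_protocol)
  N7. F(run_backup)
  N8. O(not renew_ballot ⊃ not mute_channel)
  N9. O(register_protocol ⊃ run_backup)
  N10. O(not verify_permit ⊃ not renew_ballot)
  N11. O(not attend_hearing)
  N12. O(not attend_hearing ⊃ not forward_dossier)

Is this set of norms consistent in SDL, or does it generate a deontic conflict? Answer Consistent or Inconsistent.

Premise 1 is O(forward_dossier ⊃ halt_line), but O(forward_dossier) is not derivable from the premises, so it does not yield O(halt_line).
So O(halt_line) is not derivable, and the apparent clash with O(not halt_line) does not arise.
A world satisfying every obligation exists (e.g. attend_hearing=false, calibrate_sensor=false, certify_prescription=false, forward_dossier=false, halt_line=false, mute_channel=true, register_protocol=false, renew_ballot=true, run_backup=false, take_oath=false, verify_permit=true); no atom is both obligatory and forbidden, so the set is consistent.

Consistent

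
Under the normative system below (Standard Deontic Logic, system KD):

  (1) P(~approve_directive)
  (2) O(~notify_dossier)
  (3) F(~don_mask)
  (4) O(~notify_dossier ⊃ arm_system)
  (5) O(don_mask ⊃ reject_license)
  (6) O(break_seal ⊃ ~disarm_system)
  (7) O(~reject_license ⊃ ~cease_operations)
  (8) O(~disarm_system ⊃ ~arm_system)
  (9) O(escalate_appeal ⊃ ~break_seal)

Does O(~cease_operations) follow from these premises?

No

Premise 7 is O(~reject_license ⊃ ~cease_operations), but O(~reject_license) is not derivable from the premises, so it does not yield O(~cease_operations).
No other premise forces O(~cease_operations). An ideal world satisfying every premise can still have ~cease_operations false, so O(~cease_operations) is not derivable.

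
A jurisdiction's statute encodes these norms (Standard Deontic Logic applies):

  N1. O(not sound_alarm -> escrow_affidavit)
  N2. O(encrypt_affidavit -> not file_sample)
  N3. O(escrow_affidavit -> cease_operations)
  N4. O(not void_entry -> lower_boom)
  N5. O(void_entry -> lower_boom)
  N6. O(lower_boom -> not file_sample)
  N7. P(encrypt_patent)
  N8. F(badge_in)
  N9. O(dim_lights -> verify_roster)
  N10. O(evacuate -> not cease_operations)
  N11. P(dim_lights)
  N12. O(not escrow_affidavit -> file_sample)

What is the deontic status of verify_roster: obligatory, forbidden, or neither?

Premise 9 is O(dim_lights -> verify_roster), but O(dim_lights) is not derivable from the premises (the permission P(dim_lights) asserts only not O(not dim_lights), not O(dim_lights)), so it does not yield O(verify_roster).
No premise or chain of K-axiom applications forces O(verify_roster), and none forces O(not verify_roster). So verify_roster is neither obligatory nor forbidden under these norms.

Neither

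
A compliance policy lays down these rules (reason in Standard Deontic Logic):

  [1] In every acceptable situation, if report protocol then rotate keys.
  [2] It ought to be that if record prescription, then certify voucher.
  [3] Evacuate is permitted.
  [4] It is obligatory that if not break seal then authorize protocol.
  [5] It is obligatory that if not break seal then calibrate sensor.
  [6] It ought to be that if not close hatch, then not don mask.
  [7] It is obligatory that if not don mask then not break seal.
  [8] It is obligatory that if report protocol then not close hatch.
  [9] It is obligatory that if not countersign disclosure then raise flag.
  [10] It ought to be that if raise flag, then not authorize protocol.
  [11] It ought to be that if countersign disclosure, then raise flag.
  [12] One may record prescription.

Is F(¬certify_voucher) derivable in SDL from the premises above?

No

Premise 2 is O(record_prescription → certify_voucher), but O(record_prescription) is not derivable from the premises (the permission P(record_prescription) asserts only ¬O(¬record_prescription), not O(record_prescription)), so it does not yield O(certify_voucher).
No other premise forces O(certify_voucher). An ideal world satisfying every premise can still have ¬certify_voucher true, so F(¬certify_voucher) is not derivable.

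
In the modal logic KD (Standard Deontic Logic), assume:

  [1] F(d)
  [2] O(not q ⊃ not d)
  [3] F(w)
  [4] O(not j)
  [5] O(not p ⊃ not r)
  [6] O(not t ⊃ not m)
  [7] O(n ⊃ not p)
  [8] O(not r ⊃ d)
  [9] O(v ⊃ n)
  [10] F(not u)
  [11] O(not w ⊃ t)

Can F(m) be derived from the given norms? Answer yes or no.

No

Premise 6 is O(not t ⊃ not m), but O(not t) is not derivable from the premises, so it does not yield O(not m).
No other premise forces O(not m). An ideal world satisfying every premise can still have m true, so F(m) is not derivable.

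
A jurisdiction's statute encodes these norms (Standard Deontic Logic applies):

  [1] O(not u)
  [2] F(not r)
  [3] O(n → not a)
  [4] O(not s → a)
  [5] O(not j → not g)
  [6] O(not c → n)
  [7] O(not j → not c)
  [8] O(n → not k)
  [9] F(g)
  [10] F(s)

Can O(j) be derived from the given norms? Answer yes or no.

Yes

F(s) at premise 10 means O(not s).
Premise 4 is O(not s → a); since O(not s), deontic closure gives O(a).
The contrapositive of premise 3 (O(n → not a)) is O(a → not n), and O(a) is already established, so O(not n).
Premise 6, O(not c → n), contraposes to O(not n → c); with O(not n) we get O(c).
The contrapositive of premise 7 (O(not j → not c)) is O(c → j), and O(c) is already established, so O(j).
Premises 1, 2, 5, 8, 9 do not contribute to this derivation.
So O(j) follows.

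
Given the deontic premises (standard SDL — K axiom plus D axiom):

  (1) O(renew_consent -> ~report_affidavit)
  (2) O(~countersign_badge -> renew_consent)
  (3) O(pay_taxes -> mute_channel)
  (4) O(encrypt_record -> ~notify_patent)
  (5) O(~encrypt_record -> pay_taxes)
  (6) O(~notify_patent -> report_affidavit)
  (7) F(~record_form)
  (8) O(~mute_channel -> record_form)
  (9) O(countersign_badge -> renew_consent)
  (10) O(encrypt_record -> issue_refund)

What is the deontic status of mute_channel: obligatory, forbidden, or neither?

By case analysis on ~countersign_badge: premise 2 gives O(~countersign_badge -> renew_consent) and premise 9 gives O(countersign_badge -> renew_consent), so O(renew_consent) either way.
From O(renew_consent) and premise 1, O(renew_consent -> ~report_affidavit), we obtain O(~report_affidavit).
Premise 6, O(~notify_patent -> report_affidavit), contraposes to O(~report_affidavit -> notify_patent); with O(~report_affidavit) we get O(notify_patent).
Premise 4 is O(encrypt_record -> ~notify_patent); contrapositively O(notify_patent -> ~encrypt_record). Since O(notify_patent) holds, K gives O(~encrypt_record).
From O(~encrypt_record) and premise 5, O(~encrypt_record -> pay_taxes), we obtain O(pay_taxes).
With premise 3, O(pay_taxes -> mute_channel), the K-axiom yields O(mute_channel).
Premises 7, 8, 10 do not contribute to this derivation.
Hence mute_channel is obligatory.

Obligatory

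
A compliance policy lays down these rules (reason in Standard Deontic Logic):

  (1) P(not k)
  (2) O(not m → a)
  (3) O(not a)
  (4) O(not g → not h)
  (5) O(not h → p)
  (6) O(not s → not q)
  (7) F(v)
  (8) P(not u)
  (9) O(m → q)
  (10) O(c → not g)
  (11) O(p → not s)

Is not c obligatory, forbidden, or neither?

Obligatory

From premise 3 we have O(not a).
Premise 2, O(not m → a), contraposes to O(not a → m); with O(not a) we get O(m).
Applying K to premise 9 (O(m → q)) and O(m) yields O(q).
Premise 6, O(not s → not q), contraposes to O(q → s); with O(q) we get O(s).
Premise 11, O(p → not s), contraposes to O(s → not p); with O(s) we get O(not p).
Premise 5, O(not h → p), contraposes to O(not p → h); with O(not p) we get O(h).
The contrapositive of premise 4 (O(not g → not h)) is O(h → g), and O(h) is already established, so O(g).
Premise 10, O(c → not g), contraposes to O(g → not c); with O(g) we get O(not c).
Premises 1, 7, 8 do not contribute to this derivation.
Hence not c is obligatory.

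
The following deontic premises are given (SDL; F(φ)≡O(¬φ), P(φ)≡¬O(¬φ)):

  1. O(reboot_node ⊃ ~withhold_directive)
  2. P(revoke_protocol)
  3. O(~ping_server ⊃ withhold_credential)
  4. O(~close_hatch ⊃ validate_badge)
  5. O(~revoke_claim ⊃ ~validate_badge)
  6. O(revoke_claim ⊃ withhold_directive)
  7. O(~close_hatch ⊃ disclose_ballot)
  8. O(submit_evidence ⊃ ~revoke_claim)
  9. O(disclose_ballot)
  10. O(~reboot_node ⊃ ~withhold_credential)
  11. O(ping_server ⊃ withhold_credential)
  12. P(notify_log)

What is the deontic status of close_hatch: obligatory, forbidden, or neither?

By case analysis on ~ping_server: premise 3 gives O(~ping_server ⊃ withhold_credential) and premise 11 gives O(ping_server ⊃ withhold_credential), so O(withhold_credential) either way.
Premise 10, O(~reboot_node ⊃ ~withhold_credential), contraposes to O(withhold_credential ⊃ reboot_node); with O(withhold_credential) we get O(reboot_node).
With premise 1, O(reboot_node ⊃ ~withhold_directive), the K-axiom yields O(~withhold_directive).
The contrapositive of premise 6 (O(revoke_claim ⊃ withhold_directive)) is O(~withhold_directive ⊃ ~revoke_claim), and O(~withhold_directive) is already established, so O(~revoke_claim).
From O(~revoke_claim) and premise 5, O(~revoke_claim ⊃ ~validate_badge), we obtain O(~validate_badge).
The contrapositive of premise 4 (O(~close_hatch ⊃ validate_badge)) is O(~validate_badge ⊃ close_hatch), and O(~validate_badge) is already established, so O(close_hatch).
Premises 2, 7, 8, 9, 12 do not contribute to this derivation.
Hence close_hatch is obligatory.

Obligatory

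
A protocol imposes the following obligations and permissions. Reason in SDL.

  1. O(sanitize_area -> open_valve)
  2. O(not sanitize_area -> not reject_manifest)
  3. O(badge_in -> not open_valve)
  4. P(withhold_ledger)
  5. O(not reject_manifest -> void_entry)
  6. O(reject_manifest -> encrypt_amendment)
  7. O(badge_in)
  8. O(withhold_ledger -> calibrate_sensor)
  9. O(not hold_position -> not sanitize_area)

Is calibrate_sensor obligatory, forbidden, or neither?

Premise 8 is O(withhold_ledger -> calibrate_sensor), but O(withhold_ledger) is not derivable from the premises (the permission P(withhold_ledger) asserts only not O(not withhold_ledger), not O(withhold_ledger)), so it does not yield O(calibrate_sensor).
No premise or chain of K-axiom applications forces O(calibrate_sensor), and none forces O(not calibrate_sensor). So calibrate_sensor is neither obligatory nor forbidden under these norms.

Neither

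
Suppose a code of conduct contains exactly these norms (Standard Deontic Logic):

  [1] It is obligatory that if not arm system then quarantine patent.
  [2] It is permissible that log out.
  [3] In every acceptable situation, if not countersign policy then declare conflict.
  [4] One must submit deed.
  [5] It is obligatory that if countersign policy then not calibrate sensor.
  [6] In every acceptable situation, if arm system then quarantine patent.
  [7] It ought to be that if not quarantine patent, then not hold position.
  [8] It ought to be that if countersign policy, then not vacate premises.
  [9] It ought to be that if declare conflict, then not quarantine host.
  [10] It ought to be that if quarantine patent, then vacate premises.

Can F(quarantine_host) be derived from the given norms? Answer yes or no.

Premises 6 and 1 are O(arm_system → quarantine_patent) and O(¬arm_system → quarantine_patent); every ideal world satisfies arm_system or ¬arm_system, so in either case quarantine_patent holds — hence O(quarantine_patent).
From O(quarantine_patent) and premise 10, O(quarantine_patent → vacate_premises), we obtain O(vacate_premises).
Premise 8, O(countersign_policy → ¬vacate_premises), contraposes to O(vacate_premises → ¬countersign_policy); with O(vacate_premises) we get O(¬countersign_policy).
Applying K to premise 3 (O(¬countersign_policy → declare_conflict)) and O(¬countersign_policy) yields O(declare_conflict).
From O(declare_conflict) and premise 9, O(declare_conflict → ¬quarantine_host), we obtain O(¬quarantine_host).
Premises 2, 4, 5, 7 do not contribute to this derivation.
So O(¬quarantine_host) holds, i.e. F(quarantine_host). The claim follows.

Yes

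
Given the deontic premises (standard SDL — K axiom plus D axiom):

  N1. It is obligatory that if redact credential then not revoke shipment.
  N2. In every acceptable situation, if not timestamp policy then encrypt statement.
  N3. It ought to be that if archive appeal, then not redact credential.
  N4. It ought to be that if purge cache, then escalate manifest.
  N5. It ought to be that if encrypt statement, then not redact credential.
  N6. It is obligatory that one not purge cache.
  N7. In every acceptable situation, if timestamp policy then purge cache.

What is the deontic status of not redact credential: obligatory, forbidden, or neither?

Obligatory

Premise 6 states O(¬purge_cache) outright.
Premise 7 is O(timestamp_policy → purge_cache); contrapositively O(¬purge_cache → ¬timestamp_policy). Since O(¬purge_cache) holds, K gives O(¬timestamp_policy).
With premise 2, O(¬timestamp_policy → encrypt_statement), the K-axiom yields O(encrypt_statement).
Applying K to premise 5 (O(encrypt_statement → ¬redact_credential)) and O(encrypt_statement) yields O(¬redact_credential).
Premises 1, 3, 4 do not contribute to this derivation.
Hence ¬redact_credential is obligatory.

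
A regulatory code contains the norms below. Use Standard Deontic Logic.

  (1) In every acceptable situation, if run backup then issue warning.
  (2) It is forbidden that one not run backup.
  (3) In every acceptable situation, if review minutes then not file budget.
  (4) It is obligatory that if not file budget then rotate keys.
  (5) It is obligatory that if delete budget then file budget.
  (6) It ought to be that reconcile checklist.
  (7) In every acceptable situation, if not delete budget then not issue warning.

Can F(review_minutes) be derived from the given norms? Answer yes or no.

Yes

F(¬run_backup) at premise 2 means O(run_backup).
Applying K to premise 1 (O(run_backup → issue_warning)) and O(run_backup) yields O(issue_warning).
Premise 7 is O(¬delete_budget → ¬issue_warning); contrapositively O(issue_warning → delete_budget). Since O(issue_warning) holds, K gives O(delete_budget).
From O(delete_budget) and premise 5, O(delete_budget → file_budget), we obtain O(file_budget).
Premise 3, O(review_minutes → ¬file_budget), contraposes to O(file_budget → ¬review_minutes); with O(file_budget) we get O(¬review_minutes).
Premises 4, 6 do not contribute to this derivation.
So O(¬review_minutes) holds, i.e. F(review_minutes). The claim follows.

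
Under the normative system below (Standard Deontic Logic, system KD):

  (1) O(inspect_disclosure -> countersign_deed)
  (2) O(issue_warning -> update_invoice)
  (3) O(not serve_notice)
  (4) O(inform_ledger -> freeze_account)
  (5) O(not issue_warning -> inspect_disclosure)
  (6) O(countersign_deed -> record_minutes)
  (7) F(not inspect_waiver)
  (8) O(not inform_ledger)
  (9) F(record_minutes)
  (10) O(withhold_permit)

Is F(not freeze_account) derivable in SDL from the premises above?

Premise 4 is O(inform_ledger -> freeze_account), but O(inform_ledger) is not derivable from the premises, so it does not yield O(freeze_account).
No other premise forces O(freeze_account). An ideal world satisfying every premise can still have not freeze_account true, so F(not freeze_account) is not derivable.

No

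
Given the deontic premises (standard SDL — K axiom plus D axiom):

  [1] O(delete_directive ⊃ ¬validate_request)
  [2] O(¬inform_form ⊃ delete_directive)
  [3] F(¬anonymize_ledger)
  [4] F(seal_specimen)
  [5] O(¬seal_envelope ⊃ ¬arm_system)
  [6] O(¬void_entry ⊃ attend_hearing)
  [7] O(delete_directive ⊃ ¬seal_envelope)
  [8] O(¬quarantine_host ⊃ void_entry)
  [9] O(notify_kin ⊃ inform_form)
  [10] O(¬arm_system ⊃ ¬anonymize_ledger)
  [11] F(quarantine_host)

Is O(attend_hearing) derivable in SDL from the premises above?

Premise 6 is O(¬void_entry ⊃ attend_hearing), but O(¬void_entry) is not derivable from the premises, so it does not yield O(attend_hearing).
No other premise forces O(attend_hearing). An ideal world satisfying every premise can still have attend_hearing false, so O(attend_hearing) is not derivable.

No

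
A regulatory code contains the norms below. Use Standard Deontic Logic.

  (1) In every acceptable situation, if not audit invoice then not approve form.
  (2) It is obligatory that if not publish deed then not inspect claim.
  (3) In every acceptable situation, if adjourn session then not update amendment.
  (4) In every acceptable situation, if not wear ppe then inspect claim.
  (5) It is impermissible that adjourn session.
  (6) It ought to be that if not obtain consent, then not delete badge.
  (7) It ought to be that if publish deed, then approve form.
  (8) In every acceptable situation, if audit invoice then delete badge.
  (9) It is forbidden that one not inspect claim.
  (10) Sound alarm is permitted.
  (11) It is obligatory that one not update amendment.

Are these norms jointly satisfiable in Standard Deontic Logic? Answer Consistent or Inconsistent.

Consistent

Premise 3 is O(adjourn_session → ¬update_amendment); even if O(¬update_amendment) held, inferring O(adjourn_session) would be affirming the consequent — invalid.
So O(adjourn_session) is not derivable, and the apparent clash with O(¬adjourn_session) does not arise.
A world satisfying every obligation exists (e.g. adjourn_session=false, approve_form=true, audit_invoice=true, delete_badge=true, inspect_claim=true, obtain_consent=true, publish_deed=true, sound_alarm=false, update_amendment=false, wear_ppe=false); no atom is both obligatory and forbidden, so the set is consistent.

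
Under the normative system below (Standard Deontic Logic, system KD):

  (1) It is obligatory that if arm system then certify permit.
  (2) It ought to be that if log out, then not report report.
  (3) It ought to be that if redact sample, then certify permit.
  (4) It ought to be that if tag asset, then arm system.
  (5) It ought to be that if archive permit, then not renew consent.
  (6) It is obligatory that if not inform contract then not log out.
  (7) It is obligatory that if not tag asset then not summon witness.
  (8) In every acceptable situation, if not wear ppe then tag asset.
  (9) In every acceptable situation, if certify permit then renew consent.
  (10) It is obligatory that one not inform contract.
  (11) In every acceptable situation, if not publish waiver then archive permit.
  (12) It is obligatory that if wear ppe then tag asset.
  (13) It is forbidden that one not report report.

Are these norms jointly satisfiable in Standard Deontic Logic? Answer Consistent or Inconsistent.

Consistent

Premise 2 is O(log_out → ¬report_report), but O(log_out) is not derivable from the premises, so it does not yield O(¬report_report).
So O(¬report_report) is not derivable, and the apparent clash with O(report_report) does not arise.
A world satisfying every obligation exists (e.g. archive_permit=false, arm_system=true, certify_permit=true, inform_contract=false, log_out=false, publish_waiver=true, redact_sample=false, renew_consent=true, report_report=true, summon_witness=false, tag_asset=true, wear_ppe=false); no atom is both obligatory and forbidden, so the set is consistent.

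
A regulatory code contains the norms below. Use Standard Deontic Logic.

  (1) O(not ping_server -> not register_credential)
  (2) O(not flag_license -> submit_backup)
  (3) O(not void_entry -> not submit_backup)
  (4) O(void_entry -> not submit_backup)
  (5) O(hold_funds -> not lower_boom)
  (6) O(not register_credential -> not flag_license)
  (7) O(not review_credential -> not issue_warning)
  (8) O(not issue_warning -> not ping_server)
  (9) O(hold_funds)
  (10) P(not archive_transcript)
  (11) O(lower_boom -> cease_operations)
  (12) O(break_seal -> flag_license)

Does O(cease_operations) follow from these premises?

No

Premise 11 is O(lower_boom -> cease_operations), but O(lower_boom) is not derivable from the premises, so it does not yield O(cease_operations).
No other premise forces O(cease_operations). An ideal world satisfying every premise can still have cease_operations false, so O(cease_operations) is not derivable.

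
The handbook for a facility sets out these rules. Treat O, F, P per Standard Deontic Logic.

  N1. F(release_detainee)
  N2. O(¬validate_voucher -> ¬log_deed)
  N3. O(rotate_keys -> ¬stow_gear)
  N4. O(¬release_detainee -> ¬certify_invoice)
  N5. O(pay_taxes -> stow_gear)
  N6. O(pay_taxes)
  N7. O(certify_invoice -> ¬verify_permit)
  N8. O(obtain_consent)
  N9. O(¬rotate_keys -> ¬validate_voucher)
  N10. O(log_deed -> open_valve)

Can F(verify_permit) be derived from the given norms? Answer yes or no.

No

Premise 7 is O(certify_invoice -> ¬verify_permit), but O(certify_invoice) is not derivable from the premises, so it does not yield O(¬verify_permit).
No other premise forces O(¬verify_permit). An ideal world satisfying every premise can still have verify_permit true, so F(verify_permit) is not derivable.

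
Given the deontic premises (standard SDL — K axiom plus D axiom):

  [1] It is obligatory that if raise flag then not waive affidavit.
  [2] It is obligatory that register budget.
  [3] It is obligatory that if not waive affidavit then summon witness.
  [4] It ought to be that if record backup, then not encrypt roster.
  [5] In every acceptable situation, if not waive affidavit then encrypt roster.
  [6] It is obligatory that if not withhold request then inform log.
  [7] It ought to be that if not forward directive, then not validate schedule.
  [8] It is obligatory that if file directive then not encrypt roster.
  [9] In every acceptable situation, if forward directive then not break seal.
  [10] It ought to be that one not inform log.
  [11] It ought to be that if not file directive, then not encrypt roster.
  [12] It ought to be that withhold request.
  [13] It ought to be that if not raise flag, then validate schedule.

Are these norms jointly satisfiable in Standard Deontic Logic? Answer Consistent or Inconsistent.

Premise 6 is O(¬withhold_request → inform_log), but O(¬withhold_request) is not derivable from the premises, so it does not yield O(inform_log).
So O(inform_log) is not derivable, and the apparent clash with O(¬inform_log) does not arise.
A world satisfying every obligation exists (e.g. break_seal=false, encrypt_roster=false, file_directive=false, forward_directive=true, inform_log=false, raise_flag=false, record_backup=false, register_budget=true, summon_witness=false, validate_schedule=true, waive_affidavit=true, withhold_request=true); no atom is both obligatory and forbidden, so the set is consistent.

Consistent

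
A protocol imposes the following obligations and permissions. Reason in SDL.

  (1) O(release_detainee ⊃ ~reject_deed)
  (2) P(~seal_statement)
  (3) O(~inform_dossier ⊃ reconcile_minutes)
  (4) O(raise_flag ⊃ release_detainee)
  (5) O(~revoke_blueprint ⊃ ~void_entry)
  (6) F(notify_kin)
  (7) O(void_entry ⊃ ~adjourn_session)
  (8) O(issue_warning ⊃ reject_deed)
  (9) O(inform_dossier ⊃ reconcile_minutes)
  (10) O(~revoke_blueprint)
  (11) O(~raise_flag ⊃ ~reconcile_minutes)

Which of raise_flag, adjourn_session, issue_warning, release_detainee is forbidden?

issue_warning

Premises 9 and 3 are O(inform_dossier ⊃ reconcile_minutes) and O(~inform_dossier ⊃ reconcile_minutes); every ideal world satisfies inform_dossier or ~inform_dossier, so in either case reconcile_minutes holds — hence O(reconcile_minutes).
Premise 11 is O(~raise_flag ⊃ ~reconcile_minutes); contrapositively O(reconcile_minutes ⊃ raise_flag). Since O(reconcile_minutes) holds, K gives O(raise_flag).
From O(raise_flag) and premise 4, O(raise_flag ⊃ release_detainee), we obtain O(release_detainee).
With premise 1, O(release_detainee ⊃ ~reject_deed), the K-axiom yields O(~reject_deed).
The contrapositive of premise 8 (O(issue_warning ⊃ reject_deed)) is O(~reject_deed ⊃ ~issue_warning), and O(~reject_deed) is already established, so O(~issue_warning).
So O(~issue_warning) holds, i.e. issue_warning is forbidden. None of the other listed options is forbidden under the premises.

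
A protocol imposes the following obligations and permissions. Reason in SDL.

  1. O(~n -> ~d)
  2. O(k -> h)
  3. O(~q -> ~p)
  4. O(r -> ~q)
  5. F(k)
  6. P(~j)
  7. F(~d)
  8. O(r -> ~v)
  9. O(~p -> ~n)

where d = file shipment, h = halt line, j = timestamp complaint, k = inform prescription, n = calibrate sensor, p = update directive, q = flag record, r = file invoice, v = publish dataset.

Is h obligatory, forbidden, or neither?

Premise 2 is O(k -> h), but O(k) is not derivable from the premises, so it does not yield O(h).
No premise or chain of K-axiom applications forces O(h), and none forces O(~h). So h is neither obligatory nor forbidden under these norms.

Neither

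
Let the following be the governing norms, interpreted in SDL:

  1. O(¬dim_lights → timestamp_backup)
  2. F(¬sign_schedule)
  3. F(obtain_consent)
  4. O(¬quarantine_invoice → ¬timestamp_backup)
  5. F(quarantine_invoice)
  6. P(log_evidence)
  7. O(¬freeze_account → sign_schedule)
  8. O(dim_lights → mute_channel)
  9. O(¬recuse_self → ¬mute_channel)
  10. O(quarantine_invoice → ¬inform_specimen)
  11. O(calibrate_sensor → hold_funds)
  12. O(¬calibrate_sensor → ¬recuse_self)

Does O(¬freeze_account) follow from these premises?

No

Premise 7 is O(¬freeze_account → sign_schedule); even if O(sign_schedule) held, inferring O(¬freeze_account) would be affirming the consequent — invalid.
No other premise forces O(¬freeze_account). An ideal world satisfying every premise can still have ¬freeze_account false, so O(¬freeze_account) is not derivable.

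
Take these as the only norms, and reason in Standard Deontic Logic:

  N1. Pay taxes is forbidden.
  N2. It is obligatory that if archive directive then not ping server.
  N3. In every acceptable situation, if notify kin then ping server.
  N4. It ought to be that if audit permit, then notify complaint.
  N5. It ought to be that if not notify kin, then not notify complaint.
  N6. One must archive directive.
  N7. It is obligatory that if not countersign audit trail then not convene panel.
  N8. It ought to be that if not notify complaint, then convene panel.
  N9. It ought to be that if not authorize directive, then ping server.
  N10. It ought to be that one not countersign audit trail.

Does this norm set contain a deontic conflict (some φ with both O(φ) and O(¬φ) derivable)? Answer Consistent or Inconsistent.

Inconsistent

Premise 10 gives O(¬countersign_audit_trail).
Applying K to premise 7 (O(¬countersign_audit_trail → ¬convene_panel)) and O(¬countersign_audit_trail) yields O(¬convene_panel).
Premise 8 is O(¬notify_complaint → convene_panel); contrapositively O(¬convene_panel → notify_complaint). Since O(¬convene_panel) holds, K gives O(notify_complaint).
Premise 5 is O(¬notify_kin → ¬notify_complaint); contrapositively O(notify_complaint → notify_kin). Since O(notify_complaint) holds, K gives O(notify_kin).
Applying K to premise 3 (O(notify_kin → ping_server)) and O(notify_kin) yields O(ping_server).
Premise 2 is O(archive_directive → ¬ping_server); contrapositively O(ping_server → ¬archive_directive). Since O(ping_server) holds, K gives O(¬archive_directive).
Yet premise 6 states O(archive_directive).
We now have both O(¬archive_directive) and O(archive_directive) — archive_directive is simultaneously obligatory and forbidden, violating the D-axiom.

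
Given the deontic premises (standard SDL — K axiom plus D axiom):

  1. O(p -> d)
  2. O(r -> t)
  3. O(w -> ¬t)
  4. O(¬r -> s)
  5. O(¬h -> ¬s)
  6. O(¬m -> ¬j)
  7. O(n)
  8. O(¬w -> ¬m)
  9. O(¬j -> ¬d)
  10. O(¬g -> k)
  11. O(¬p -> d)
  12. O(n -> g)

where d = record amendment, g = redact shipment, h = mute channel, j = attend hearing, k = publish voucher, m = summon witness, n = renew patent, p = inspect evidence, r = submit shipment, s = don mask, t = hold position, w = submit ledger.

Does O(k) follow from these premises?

No

Premise 10 is O(¬g -> k), but O(¬g) is not derivable from the premises, so it does not yield O(k).
No other premise forces O(k). An ideal world satisfying every premise can still have k false, so O(k) is not derivable.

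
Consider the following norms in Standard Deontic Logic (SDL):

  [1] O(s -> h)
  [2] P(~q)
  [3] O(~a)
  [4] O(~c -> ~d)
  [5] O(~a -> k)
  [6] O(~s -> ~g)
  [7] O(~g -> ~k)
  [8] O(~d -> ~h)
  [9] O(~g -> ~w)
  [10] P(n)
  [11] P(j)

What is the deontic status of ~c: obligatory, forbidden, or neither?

Forbidden

Premise 3 states O(~a) outright.
From O(~a) and premise 5, O(~a -> k), we obtain O(k).
The contrapositive of premise 7 (O(~g -> ~k)) is O(k -> g), and O(k) is already established, so O(g).
Premise 6 is O(~s -> ~g); contrapositively O(g -> s). Since O(g) holds, K gives O(s).
With premise 1, O(s -> h), the K-axiom yields O(h).
The contrapositive of premise 8 (O(~d -> ~h)) is O(h -> d), and O(h) is already established, so O(d).
Premise 4 is O(~c -> ~d); contrapositively O(d -> c). Since O(d) holds, K gives O(c).
Premises 2, 9, 10, 11 do not contribute to this derivation.
Thus O(c), which is F(~c): ~c is forbidden.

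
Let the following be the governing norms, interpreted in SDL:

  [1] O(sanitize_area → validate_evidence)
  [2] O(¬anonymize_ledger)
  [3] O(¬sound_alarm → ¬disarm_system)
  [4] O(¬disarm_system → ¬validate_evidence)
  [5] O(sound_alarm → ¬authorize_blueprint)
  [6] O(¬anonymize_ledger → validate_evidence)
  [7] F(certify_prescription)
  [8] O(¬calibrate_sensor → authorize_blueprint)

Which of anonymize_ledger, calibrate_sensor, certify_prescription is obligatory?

calibrate_sensor

Premise 2 gives O(¬anonymize_ledger).
Applying K to premise 6 (O(¬anonymize_ledger → validate_evidence)) and O(¬anonymize_ledger) yields O(validate_evidence).
The contrapositive of premise 4 (O(¬disarm_system → ¬validate_evidence)) is O(validate_evidence → disarm_system), and O(validate_evidence) is already established, so O(disarm_system).
Premise 3, O(¬sound_alarm → ¬disarm_system), contraposes to O(disarm_system → sound_alarm); with O(disarm_system) we get O(sound_alarm).
Applying K to premise 5 (O(sound_alarm → ¬authorize_blueprint)) and O(sound_alarm) yields O(¬authorize_blueprint).
The contrapositive of premise 8 (O(¬calibrate_sensor → authorize_blueprint)) is O(¬authorize_blueprint → calibrate_sensor), and O(¬authorize_blueprint) is already established, so O(calibrate_sensor).
So O(calibrate_sensor) holds — calibrate_sensor is obligatory. None of the other listed options is made obligatory by any chain of premises.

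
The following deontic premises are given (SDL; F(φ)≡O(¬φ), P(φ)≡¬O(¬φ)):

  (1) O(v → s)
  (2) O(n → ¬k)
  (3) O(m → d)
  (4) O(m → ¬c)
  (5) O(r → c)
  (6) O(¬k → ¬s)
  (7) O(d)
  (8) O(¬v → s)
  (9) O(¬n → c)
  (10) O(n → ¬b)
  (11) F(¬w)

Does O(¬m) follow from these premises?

Yes

Premises 1 and 8 are O(v → s) and O(¬v → s); every ideal world satisfies v or ¬v, so in either case s holds — hence O(s).
Premise 6 is O(¬k → ¬s); contrapositively O(s → k). Since O(s) holds, K gives O(k).
Premise 2, O(n → ¬k), contraposes to O(k → ¬n); with O(k) we get O(¬n).
From O(¬n) and premise 9, O(¬n → c), we obtain O(c).
Premise 4 is O(m → ¬c); contrapositively O(c → ¬m). Since O(c) holds, K gives O(¬m).
Premises 3, 5, 7, 10, 11 do not contribute to this derivation.
So O(¬m) follows.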